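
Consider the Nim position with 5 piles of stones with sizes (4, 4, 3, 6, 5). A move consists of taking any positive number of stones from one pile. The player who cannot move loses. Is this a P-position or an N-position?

P-position

Nim-sum: 4 XOR 4 XOR 3 XOR 6 XOR 5 = 0.
The nim-sum is 0, so this is a P-position: the player to move is in a losing position under optimal play.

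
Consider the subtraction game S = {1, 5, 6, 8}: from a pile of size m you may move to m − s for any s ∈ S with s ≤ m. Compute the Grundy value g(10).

Grundy values for subtraction set {1, 5, 6, 8}:
g(0) = mex{} = 0
g(1) = mex{0} = 1
g(2) = mex{1} = 0
g(3) = mex{0} = 1
g(4) = mex{1} = 0
g(5) = mex{0} = 1
g(6) = mex{0,1} = 2
g(7) = mex{0,1,2} = 3
g(8) = mex{0,1,3} = 2
g(9) = mex{0,1,2} = 3
g(10) = mex{0,1,3} = 2
So g(10) = 2.

2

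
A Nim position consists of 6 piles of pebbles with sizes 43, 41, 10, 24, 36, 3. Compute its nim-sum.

55

In binary:
  101011  (43)
  101001  (41)
  001010  (10)
  011000  (24)
  100100  (36)
  000011  (3)
  ------
  110111  (55)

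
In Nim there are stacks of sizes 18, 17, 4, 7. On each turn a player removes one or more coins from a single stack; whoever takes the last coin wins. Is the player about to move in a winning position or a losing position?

Bitwise XOR of the heap sizes:
  10010  (18)
  10001  (17)
  00100  (4)
  00111  (7)
  -----
  00000  (0)
The nim-sum is 0, so this is a P-position: the player to move is in a losing position under optimal play.

Losing position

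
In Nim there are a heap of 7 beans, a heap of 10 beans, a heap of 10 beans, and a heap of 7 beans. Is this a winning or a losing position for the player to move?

Nim-sum: 7 XOR 10 XOR 10 XOR 7 = 0.
The nim-sum is 0, so this is a P-position: the player to move is in a losing position under optimal play.

Losing position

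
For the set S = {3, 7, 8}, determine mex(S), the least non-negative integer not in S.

0

0 is not in the set, so the mex is 0.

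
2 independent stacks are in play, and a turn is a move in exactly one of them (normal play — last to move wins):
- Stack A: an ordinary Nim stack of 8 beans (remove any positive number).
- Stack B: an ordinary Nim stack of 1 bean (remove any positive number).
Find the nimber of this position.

9

Stack A is a plain Nim stack of size 8, so its Grundy value is 8.
Stack B is a plain Nim stack of size 1, so its Grundy value is 1.
By the Sprague-Grundy theorem, the Grundy value of a sum of independent games is the XOR of the component values.
Combined value = 8 XOR 1 = 9.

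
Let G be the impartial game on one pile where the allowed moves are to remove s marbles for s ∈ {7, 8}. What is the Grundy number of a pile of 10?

Build the Grundy sequence with g(k) = mex{g(k−s) : s ∈ {7, 8}, s ≤ k}:
k:     0  1  2  3  4  5  6  7  8  9 10
g(k):  0  0  0  0  0  0  0  1  1  1  1
So g(10) = 1.

1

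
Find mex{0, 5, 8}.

0 is in the set but 1 is not, so the mex is 1.

1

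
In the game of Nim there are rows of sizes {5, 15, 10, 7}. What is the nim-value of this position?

7

Write each in binary and XOR column by column:
  0101  (5)
  1111  (15)
  1010  (10)
  0111  (7)
  ----
  0111  (7)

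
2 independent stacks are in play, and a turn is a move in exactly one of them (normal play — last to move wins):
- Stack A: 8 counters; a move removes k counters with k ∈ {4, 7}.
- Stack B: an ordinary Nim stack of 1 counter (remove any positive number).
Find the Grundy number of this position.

3

For stack A, compute g(0), g(1), … with moves {4, 7}:
g(0) = mex{} = 0
g(1) = mex{} = 0
g(2) = mex{} = 0
g(3) = mex{} = 0
g(4) = mex{0} = 1
g(5) = mex{0} = 1
g(6) = mex{0} = 1
g(7) = mex{0} = 1
g(8) = mex{0,1} = 2
So g(8) = 2.
Stack B is a plain Nim stack of size 1, so its Grundy value is 1.
The value of a disjunctive sum is the nim-sum of the parts.
Combined value = 2 ⊕ 1 = 3.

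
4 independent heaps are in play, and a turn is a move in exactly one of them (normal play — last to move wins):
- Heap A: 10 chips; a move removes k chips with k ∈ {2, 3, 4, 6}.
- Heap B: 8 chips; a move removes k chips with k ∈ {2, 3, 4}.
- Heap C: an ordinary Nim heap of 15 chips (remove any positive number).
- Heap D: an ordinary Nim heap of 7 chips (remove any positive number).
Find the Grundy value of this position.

8

Grundy values for heap A (subtraction set {2, 3, 4, 6}):
g(0) = mex{} = 0
g(1) = mex{} = 0
g(2) = mex{0} = 1
g(3) = mex{0} = 1
g(4) = mex{0,1} = 2
g(5) = mex{0,1} = 2
g(6) = mex{0,1,2} = 3
g(7) = mex{0,1,2} = 3
g(8) = mex{1,2,3} = 0
g(9) = mex{1,2,3} = 0
g(10) = mex{0,2,3} = 1
So g(10) = 1.
For heap B, compute g(0), g(1), … with moves {2, 3, 4}:
g(0) = mex{} = 0
g(1) = mex{} = 0
g(2) = mex{0} = 1
g(3) = mex{0} = 1
g(4) = mex{0,1} = 2
g(5) = mex{0,1} = 2
g(6) = mex{1,2} = 0
g(7) = mex{1,2} = 0
g(8) = mex{0,2} = 1
So g(8) = 1.
Heap C is a plain Nim heap of size 15, so its Grundy value is 15.
Heap D is a plain Nim heap of size 7, so its Grundy value is 7.
The value of a disjunctive sum is the nim-sum of the parts.
Combined value = 1 ⊕ 1 ⊕ 15 ⊕ 7 = 8.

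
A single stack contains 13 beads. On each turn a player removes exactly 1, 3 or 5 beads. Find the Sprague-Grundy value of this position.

Build the Grundy sequence with g(k) = mex{g(k−s) : s ∈ {1, 3, 5}, s ≤ k}:
k:     0  1  2  3  4  5  6  7  8  9 10 11 12 13
g(k):  0  1  0  1  0  1  0  1  0  1  0  1  0  1
So g(13) = 1.

1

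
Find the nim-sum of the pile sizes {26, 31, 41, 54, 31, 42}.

47

Bitwise XOR of the heap sizes:
  011010  (26)
  011111  (31)
  101001  (41)
  110110  (54)
  011111  (31)
  101010  (42)
  ------
  101111  (47)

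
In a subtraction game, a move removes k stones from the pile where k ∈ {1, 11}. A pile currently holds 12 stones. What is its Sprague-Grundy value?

0

Grundy values for subtraction set {1, 11}:
k:     0  1  2  3  4  5  6  7  8  9 10 11 12
g(k):  0  1  0  1  0  1  0  1  0  1  0  1  0
So g(12) = 0.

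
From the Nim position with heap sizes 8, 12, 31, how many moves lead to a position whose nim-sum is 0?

Write each in binary and XOR column by column:
  01000  (8)
  01100  (12)
  11111  (31)
  -----
  11011  (27)
The overall nim-sum is X = 27. A heap of size p has a winning move iff p XOR X < p (reduce it to p XOR X).
  8: 8 XOR 27 = 19 ≥ 8 — no move.
  12: 12 XOR 27 = 23 ≥ 12 — no move.
  31: 31 XOR 27 = 4 < 31 — winning move (to 4).
That gives 1 winning move.

1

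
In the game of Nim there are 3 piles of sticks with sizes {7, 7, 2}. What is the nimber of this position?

Nim-sum: 7 ^ 7 ^ 2 = 2.

2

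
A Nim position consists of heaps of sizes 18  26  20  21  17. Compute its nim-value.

24

Compute the nim-sum pairwise:
18 ^ 26 = 8
8 ^ 20 = 28
28 ^ 21 = 9
9 ^ 17 = 24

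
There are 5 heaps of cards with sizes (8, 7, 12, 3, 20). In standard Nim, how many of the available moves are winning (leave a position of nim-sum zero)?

1

Nim-sum: 8 ^ 7 ^ 12 ^ 3 ^ 20 = 20.
The overall nim-sum is X = 20. A heap of size p has a winning move iff p XOR X < p (reduce it to p XOR X).
  8: 8 XOR 20 = 28 ≥ 8 — no move.
  7: 7 XOR 20 = 19 ≥ 7 — no move.
  12: 12 XOR 20 = 24 ≥ 12 — no move.
  3: 3 XOR 20 = 23 ≥ 3 — no move.
  20: 20 XOR 20 = 0 < 20 — winning move (to 0).
That gives 1 winning move.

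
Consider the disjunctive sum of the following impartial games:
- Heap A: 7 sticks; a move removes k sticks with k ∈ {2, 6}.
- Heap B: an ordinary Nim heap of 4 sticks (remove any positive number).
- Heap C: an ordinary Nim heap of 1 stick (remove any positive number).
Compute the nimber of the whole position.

4

Build the Grundy sequence for heap A with g(k) = mex{g(k−s) : s ∈ {2, 6}, s ≤ k}:
g(0) = mex{} = 0
g(1) = mex{} = 0
g(2) = mex{0} = 1
g(3) = mex{0} = 1
g(4) = mex{1} = 0
g(5) = mex{1} = 0
g(6) = mex{0} = 1
g(7) = mex{0} = 1
So g(7) = 1.
Heap B is a plain Nim heap of size 4, so its Grundy value is 4.
Heap C is a plain Nim heap of size 1, so its Grundy value is 1.
The value of a disjunctive sum is the nim-sum of the parts.
Combined value = 1 XOR 4 XOR 1 = 4.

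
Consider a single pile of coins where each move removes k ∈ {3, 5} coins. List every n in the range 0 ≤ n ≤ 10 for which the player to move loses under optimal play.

0, 1, 2, 8, 9, 10

Grundy values for subtraction set {3, 5}:
g(0) = mex{} = 0
g(1) = mex{} = 0
g(2) = mex{} = 0
g(3) = mex{0} = 1
g(4) = mex{0} = 1
g(5) = mex{0} = 1
g(6) = mex{0,1} = 2
g(7) = mex{0,1} = 2
g(8) = mex{1} = 0
g(9) = mex{1,2} = 0
g(10) = mex{1,2} = 0
The P-positions (g = 0) in 0..10 are 0, 1, 2, 8, 9, 10.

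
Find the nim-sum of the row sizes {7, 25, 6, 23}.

Nim-sum: 7 ⊕ 25 ⊕ 6 ⊕ 23 = 15.

15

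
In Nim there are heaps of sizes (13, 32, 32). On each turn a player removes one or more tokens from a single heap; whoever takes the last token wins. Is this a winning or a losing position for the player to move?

In binary:
  001101  (13)
  100000  (32)
  100000  (32)
  ------
  001101  (13)
The nim-sum is 13 ≠ 0, so this is an N-position: the player to move can win.

Winning position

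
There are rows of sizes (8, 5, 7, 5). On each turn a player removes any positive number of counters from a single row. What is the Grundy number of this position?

Compute the nim-sum pairwise:
8 XOR 5 = 13
13 XOR 7 = 10
10 XOR 5 = 15

15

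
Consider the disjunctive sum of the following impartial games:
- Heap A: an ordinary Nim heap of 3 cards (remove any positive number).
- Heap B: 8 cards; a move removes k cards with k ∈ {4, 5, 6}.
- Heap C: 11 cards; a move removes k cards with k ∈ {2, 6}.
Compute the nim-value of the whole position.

Heap A is a plain Nim heap of size 3, so its Grundy value is 3.
For heap B, compute g(0), g(1), … with moves {4, 5, 6}:
k:     0  1  2  3  4  5  6  7  8
g(k):  0  0  0  0  1  1  1  1  2
So g(8) = 2.
Grundy values for heap C (subtraction set {2, 6}):
g(0) = mex{} = 0
g(1) = mex{} = 0
g(2) = mex{0} = 1
g(3) = mex{0} = 1
g(4) = mex{1} = 0
g(5) = mex{1} = 0
g(6) = mex{0} = 1
g(7) = mex{0} = 1
g(8) = mex{1} = 0
g(9) = mex{1} = 0
g(10) = mex{0} = 1
g(11) = mex{0} = 1
So g(11) = 1.
By the Sprague-Grundy theorem, the Grundy value of a sum of independent games is the XOR of the component values.
Combined value = 3 XOR 2 XOR 1 = 0.

0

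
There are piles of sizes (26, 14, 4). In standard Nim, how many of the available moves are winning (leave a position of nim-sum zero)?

1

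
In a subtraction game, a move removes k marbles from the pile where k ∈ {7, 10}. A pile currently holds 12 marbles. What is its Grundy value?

1

Grundy values for subtraction set {7, 10}:
k:     0  1  2  3  4  5  6  7  8  9 10 11 12
g(k):  0  0  0  0  0  0  0  1  1  1  1  1  1
So g(12) = 1.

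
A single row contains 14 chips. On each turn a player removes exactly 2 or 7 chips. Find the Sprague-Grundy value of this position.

Compute g(0), g(1), … for moves {2, 7}:
k:     0  1  2  3  4  5  6  7  8  9 10 11 12 13 14
g(k):  0  0  1  1  0  0  1  1  2  0  0  1  1  0  0
So g(14) = 0.

0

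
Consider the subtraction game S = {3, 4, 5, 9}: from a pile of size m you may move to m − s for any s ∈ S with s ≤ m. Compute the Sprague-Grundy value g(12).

4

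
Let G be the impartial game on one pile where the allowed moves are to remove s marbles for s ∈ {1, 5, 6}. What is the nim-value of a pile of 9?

Compute g(0), g(1), … for moves {1, 5, 6}:
k:     0  1  2  3  4  5  6  7  8  9
g(k):  0  1  0  1  0  1  2  3  2  3
So g(9) = 3.

3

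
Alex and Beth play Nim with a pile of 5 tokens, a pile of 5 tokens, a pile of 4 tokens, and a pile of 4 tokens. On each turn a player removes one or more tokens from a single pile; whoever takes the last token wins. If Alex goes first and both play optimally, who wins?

Beth wins

Compute the nim-sum pairwise:
5 ^ 5 = 0
0 ^ 4 = 4
4 ^ 4 = 0
The nim-sum is 0, so this is a P-position: the player to move is in a losing position under optimal play; Alex is about to move from it and so loses — Beth wins.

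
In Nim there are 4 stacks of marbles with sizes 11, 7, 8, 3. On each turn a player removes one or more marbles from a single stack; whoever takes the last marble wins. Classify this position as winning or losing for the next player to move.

Winning position

Nim-sum: 11 XOR 7 XOR 8 XOR 3 = 7.
The nim-sum is 7 ≠ 0, so this is an N-position: the player to move can win.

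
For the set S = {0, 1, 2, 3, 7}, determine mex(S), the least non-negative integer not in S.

The values 0, 1, 2, 3 are all present; 4 is the first non-negative integer missing from the set.

4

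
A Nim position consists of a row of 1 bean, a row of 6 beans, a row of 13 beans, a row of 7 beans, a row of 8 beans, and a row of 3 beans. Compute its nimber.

6

Bitwise XOR of the heap sizes:
  0001  (1)
  0110  (6)
  1101  (13)
  0111  (7)
  1000  (8)
  0011  (3)
  ----
  0110  (6)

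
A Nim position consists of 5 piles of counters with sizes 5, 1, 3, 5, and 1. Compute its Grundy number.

3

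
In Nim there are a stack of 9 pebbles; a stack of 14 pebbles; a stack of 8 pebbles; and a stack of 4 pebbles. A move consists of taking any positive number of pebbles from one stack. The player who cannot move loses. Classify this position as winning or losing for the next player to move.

Winning position

Compute the nim-sum pairwise:
9 ^ 14 = 7
7 ^ 8 = 15
15 ^ 4 = 11
The nim-sum is 11 ≠ 0, so this is an N-position: the player to move can win.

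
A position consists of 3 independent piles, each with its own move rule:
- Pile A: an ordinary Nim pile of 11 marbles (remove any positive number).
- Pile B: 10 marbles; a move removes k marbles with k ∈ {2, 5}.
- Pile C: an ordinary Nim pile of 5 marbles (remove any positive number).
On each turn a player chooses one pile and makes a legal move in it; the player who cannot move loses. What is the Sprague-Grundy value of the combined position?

15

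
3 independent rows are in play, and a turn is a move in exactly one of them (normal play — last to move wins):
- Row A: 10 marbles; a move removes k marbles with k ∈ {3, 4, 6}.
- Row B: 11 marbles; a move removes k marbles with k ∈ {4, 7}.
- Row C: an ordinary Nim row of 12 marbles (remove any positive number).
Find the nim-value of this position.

12

Build the Grundy sequence for row A with g(k) = mex{g(k−s) : s ∈ {3, 4, 6}, s ≤ k}:
k:     0  1  2  3  4  5  6  7  8  9 10
g(k):  0  0  0  1  1  1  2  2  2  0  0
So g(10) = 0.
Build the Grundy sequence for row B with g(k) = mex{g(k−s) : s ∈ {4, 7}, s ≤ k}:
k:     0  1  2  3  4  5  6  7  8  9 10 11
g(k):  0  0  0  0  1  1  1  1  2  2  2  0
So g(11) = 0.
Row C is a plain Nim row of size 12, so its Grundy value is 12.
The value of a disjunctive sum is the nim-sum of the parts.
Combined value = 0 XOR 0 XOR 12 = 12.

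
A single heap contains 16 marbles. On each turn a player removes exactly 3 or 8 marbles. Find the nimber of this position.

1

Grundy values for subtraction set {3, 8}:
k:     0  1  2  3  4  5  6  7  8  9 10 11 12 13 14 15 16
g(k):  0  0  0  1  1  1  0  0  2  1  1  0  0  0  1  1  1
So g(16) = 1.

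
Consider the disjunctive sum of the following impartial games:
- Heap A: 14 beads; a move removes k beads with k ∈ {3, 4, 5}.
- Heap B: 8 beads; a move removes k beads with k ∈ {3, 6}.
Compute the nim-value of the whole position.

0

For heap A, compute g(0), g(1), … with moves {3, 4, 5}:
g(0) = mex{} = 0
g(1) = mex{} = 0
g(2) = mex{} = 0
g(3) = mex{0} = 1
g(4) = mex{0} = 1
g(5) = mex{0} = 1
g(6) = mex{0,1} = 2
g(7) = mex{0,1} = 2
g(8) = mex{1} = 0
g(9) = mex{1,2} = 0
g(10) = mex{1,2} = 0
g(11) = mex{0,2} = 1
g(12) = mex{0,2} = 1
g(13) = mex{0} = 1
g(14) = mex{0,1} = 2
So g(14) = 2.
Grundy values for heap B (subtraction set {3, 6}):
g(0) = mex{} = 0
g(1) = mex{} = 0
g(2) = mex{} = 0
g(3) = mex{0} = 1
g(4) = mex{0} = 1
g(5) = mex{0} = 1
g(6) = mex{0,1} = 2
g(7) = mex{0,1} = 2
g(8) = mex{0,1} = 2
So g(8) = 2.
The value of a disjunctive sum is the nim-sum of the parts.
Combined value = 2 ⊕ 2 = 0.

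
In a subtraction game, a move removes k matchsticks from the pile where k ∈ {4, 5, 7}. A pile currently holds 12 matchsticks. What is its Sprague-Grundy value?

Build the Grundy sequence with g(k) = mex{g(k−s) : s ∈ {4, 5, 7}, s ≤ k}:
k:     0  1  2  3  4  5  6  7  8  9 10 11 12
g(k):  0  0  0  0  1  1  1  1  2  2  2  0  0
So g(12) = 0.

0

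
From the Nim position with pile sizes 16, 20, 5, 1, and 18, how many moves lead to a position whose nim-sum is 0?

3

Compute the nim-sum pairwise:
16 ^ 20 = 4
4 ^ 5 = 1
1 ^ 1 = 0
0 ^ 18 = 18
The overall nim-sum is X = 18. A pile of size p has a winning move iff p XOR X < p (reduce it to p XOR X).
  16: 16 XOR 18 = 2 < 16 — winning move (to 2).
  20: 20 XOR 18 = 6 < 20 — winning move (to 6).
  5: 5 XOR 18 = 23 ≥ 5 — no move.
  1: 1 XOR 18 = 19 ≥ 1 — no move.
  18: 18 XOR 18 = 0 < 18 — winning move (to 0).
That gives 3 winning moves.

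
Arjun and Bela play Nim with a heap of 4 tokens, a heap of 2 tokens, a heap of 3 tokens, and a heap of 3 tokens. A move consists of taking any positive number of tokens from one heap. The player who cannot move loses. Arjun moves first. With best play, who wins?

Arjun wins

Compute the nim-sum pairwise:
4 ⊕ 2 = 6
6 ⊕ 3 = 5
5 ⊕ 3 = 6
The nim-sum is 6 ≠ 0, so this is an N-position: the player to move can win; Arjun has a winning move.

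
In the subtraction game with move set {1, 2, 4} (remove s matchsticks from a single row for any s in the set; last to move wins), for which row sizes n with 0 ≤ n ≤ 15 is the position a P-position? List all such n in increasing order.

0, 3, 6, 9, 12, 15

Build the Grundy sequence with g(k) = mex{g(k−s) : s ∈ {1, 2, 4}, s ≤ k}:
k:     0  1  2  3  4  5  6  7  8  9 10 11 12 13 14 15
g(k):  0  1  2  0  1  2  0  1  2  0  1  2  0  1  2  0
The P-positions (g = 0) in 0..15 are 0, 3, 6, 9, 12, 15.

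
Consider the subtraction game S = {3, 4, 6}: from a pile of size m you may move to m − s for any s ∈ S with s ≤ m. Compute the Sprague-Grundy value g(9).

0

Compute g(0), g(1), … for moves {3, 4, 6}:
g(0) = mex{} = 0
g(1) = mex{} = 0
g(2) = mex{} = 0
g(3) = mex{0} = 1
g(4) = mex{0} = 1
g(5) = mex{0} = 1
g(6) = mex{0,1} = 2
g(7) = mex{0,1} = 2
g(8) = mex{0,1} = 2
g(9) = mex{1,2} = 0
So g(9) = 0.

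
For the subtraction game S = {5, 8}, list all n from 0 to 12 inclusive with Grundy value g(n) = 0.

0, 1, 2, 3, 4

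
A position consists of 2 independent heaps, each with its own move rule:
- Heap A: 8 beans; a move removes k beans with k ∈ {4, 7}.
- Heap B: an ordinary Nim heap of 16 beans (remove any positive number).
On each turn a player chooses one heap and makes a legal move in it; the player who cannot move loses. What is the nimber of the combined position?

For heap A, compute g(0), g(1), … with moves {4, 7}:
k:     0  1  2  3  4  5  6  7  8
g(k):  0  0  0  0  1  1  1  1  2
So g(8) = 2.
Heap B is a plain Nim heap of size 16, so its Grundy value is 16.
By the Sprague-Grundy theorem, the Grundy value of a sum of independent games is the XOR of the component values.
Combined value = 2 XOR 16 = 18.

18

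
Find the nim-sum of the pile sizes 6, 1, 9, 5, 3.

Compute the nim-sum pairwise:
6 ^ 1 = 7
7 ^ 9 = 14
14 ^ 5 = 11
11 ^ 3 = 8

8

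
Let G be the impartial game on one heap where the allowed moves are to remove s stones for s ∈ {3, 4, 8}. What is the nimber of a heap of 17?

Build the Grundy sequence with g(k) = mex{g(k−s) : s ∈ {3, 4, 8}, s ≤ k}:
k:     0  1  2  3  4  5  6  7  8  9 10 11 12 13 14 15 16 17
g(k):  0  0  0  1  1  1  2  0  2  3  1  3  0  0  0  1  1  1
So g(17) = 1.

1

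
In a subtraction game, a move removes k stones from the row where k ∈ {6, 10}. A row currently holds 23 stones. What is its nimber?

Grundy values for subtraction set {6, 10}:
k:     0  1  2  3  4  5  6  7  8  9 10 11 12 13 14 15 16 17 18 19 20 21 22 23
g(k):  0  0  0  0  0  0  1  1  1  1  1  1  2  2  2  2  0  0  0  0  0  0  1  1
So g(23) = 1.

1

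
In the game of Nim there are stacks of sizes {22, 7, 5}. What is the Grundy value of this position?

20

Write each in binary and XOR column by column:
  10110  (22)
  00111  (7)
  00101  (5)
  -----
  10100  (20)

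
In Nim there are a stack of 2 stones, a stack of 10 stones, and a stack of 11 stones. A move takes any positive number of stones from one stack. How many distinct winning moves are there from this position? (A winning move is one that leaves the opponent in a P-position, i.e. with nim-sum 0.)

3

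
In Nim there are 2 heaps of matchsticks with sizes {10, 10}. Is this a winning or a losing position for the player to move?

Compute the nim-sum pairwise:
10 XOR 10 = 0
The nim-sum is 0, so this is a P-position: the player to move is in a losing position under optimal play.

Losing position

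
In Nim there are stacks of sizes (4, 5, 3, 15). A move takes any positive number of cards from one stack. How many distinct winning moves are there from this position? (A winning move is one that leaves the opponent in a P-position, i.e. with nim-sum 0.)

Bitwise XOR of the heap sizes:
  0100  (4)
  0101  (5)
  0011  (3)
  1111  (15)
  ----
  1101  (13)
The overall nim-sum is X = 13. A stack of size p has a winning move iff p XOR X < p (reduce it to p XOR X).
  4: 4 XOR 13 = 9 ≥ 4 — no move.
  5: 5 XOR 13 = 8 ≥ 5 — no move.
  3: 3 XOR 13 = 14 ≥ 3 — no move.
  15: 15 XOR 13 = 2 < 15 — winning move (to 2).
That gives 1 winning move.

1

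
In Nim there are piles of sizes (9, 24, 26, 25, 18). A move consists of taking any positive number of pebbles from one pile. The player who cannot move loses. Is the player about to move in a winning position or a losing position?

Losing position

Compute the nim-sum pairwise:
9 ⊕ 24 = 17
17 ⊕ 26 = 11
11 ⊕ 25 = 18
18 ⊕ 18 = 0
The nim-sum is 0, so this is a P-position: the player to move is in a losing position under optimal play.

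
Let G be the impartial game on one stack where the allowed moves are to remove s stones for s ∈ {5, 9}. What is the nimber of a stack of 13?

Build the Grundy sequence with g(k) = mex{g(k−s) : s ∈ {5, 9}, s ≤ k}:
k:     0  1  2  3  4  5  6  7  8  9 10 11 12 13
g(k):  0  0  0  0  0  1  1  1  1  1  2  2  2  2
So g(13) = 2.

2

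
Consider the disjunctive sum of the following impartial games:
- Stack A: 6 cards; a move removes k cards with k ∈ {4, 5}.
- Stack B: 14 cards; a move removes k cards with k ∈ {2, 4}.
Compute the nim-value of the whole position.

0

Grundy values for stack A (subtraction set {4, 5}):
g(0) = mex{} = 0
g(1) = mex{} = 0
g(2) = mex{} = 0
g(3) = mex{} = 0
g(4) = mex{0} = 1
g(5) = mex{0} = 1
g(6) = mex{0} = 1
So g(6) = 1.
For stack B, compute g(0), g(1), … with moves {2, 4}:
g(0) = mex{} = 0
g(1) = mex{} = 0
g(2) = mex{0} = 1
g(3) = mex{0} = 1
g(4) = mex{0,1} = 2
g(5) = mex{0,1} = 2
g(6) = mex{1,2} = 0
g(7) = mex{1,2} = 0
g(8) = mex{0,2} = 1
g(9) = mex{0,2} = 1
g(10) = mex{0,1} = 2
g(11) = mex{0,1} = 2
g(12) = mex{1,2} = 0
g(13) = mex{1,2} = 0
g(14) = mex{0,2} = 1
So g(14) = 1.
The value of a disjunctive sum is the nim-sum of the parts.
Combined value = 1 ⊕ 1 = 0.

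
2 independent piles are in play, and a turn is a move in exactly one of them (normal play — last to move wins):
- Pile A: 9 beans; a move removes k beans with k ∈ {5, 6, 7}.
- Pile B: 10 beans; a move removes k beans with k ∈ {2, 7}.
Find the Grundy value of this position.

For pile A, compute g(0), g(1), … with moves {5, 6, 7}:
g(0) = mex{} = 0
g(1) = mex{} = 0
g(2) = mex{} = 0
g(3) = mex{} = 0
g(4) = mex{} = 0
g(5) = mex{0} = 1
g(6) = mex{0} = 1
g(7) = mex{0} = 1
g(8) = mex{0} = 1
g(9) = mex{0} = 1
So g(9) = 1.
Build the Grundy sequence for pile B with g(k) = mex{g(k−s) : s ∈ {2, 7}, s ≤ k}:
k:     0  1  2  3  4  5  6  7  8  9 10
g(k):  0  0  1  1  0  0  1  1  2  0  0
So g(10) = 0.
By the Sprague-Grundy theorem, the Grundy value of a sum of independent games is the XOR of the component values.
Combined value = 1 ⊕ 0 = 1.

1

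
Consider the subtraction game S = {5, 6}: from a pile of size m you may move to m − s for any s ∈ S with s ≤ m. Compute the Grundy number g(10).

2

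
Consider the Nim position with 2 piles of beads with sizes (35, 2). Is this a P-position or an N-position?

N-position

Nim-sum: 35 ⊕ 2 = 33.
The nim-sum is 33 ≠ 0, so this is an N-position: the player to move can win.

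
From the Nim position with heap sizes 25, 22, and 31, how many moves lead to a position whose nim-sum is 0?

3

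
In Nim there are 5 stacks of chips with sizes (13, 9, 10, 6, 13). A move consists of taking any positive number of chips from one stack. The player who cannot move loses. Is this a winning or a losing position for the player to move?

Winning position

Nim-sum: 13 XOR 9 XOR 10 XOR 6 XOR 13 = 5.
The nim-sum is 5 ≠ 0, so this is an N-position: the player to move can win.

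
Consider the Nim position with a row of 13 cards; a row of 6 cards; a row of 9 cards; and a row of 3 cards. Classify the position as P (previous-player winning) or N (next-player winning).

Write each in binary and XOR column by column:
  1101  (13)
  0110  (6)
  1001  (9)
  0011  (3)
  ----
  0001  (1)
The nim-sum is 1 ≠ 0, so this is an N-position: the player to move can win.

N-position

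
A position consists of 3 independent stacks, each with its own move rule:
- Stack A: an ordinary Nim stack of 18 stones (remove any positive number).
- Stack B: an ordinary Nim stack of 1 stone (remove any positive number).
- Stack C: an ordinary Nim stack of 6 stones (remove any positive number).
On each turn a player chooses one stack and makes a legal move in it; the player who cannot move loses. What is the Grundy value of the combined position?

21

Stack A is a plain Nim stack of size 18, so its Grundy value is 18.
Stack B is a plain Nim stack of size 1, so its Grundy value is 1.
Stack C is a plain Nim stack of size 6, so its Grundy value is 6.
The value of a disjunctive sum is the nim-sum of the parts.
Combined value = 18 XOR 1 XOR 6 = 21.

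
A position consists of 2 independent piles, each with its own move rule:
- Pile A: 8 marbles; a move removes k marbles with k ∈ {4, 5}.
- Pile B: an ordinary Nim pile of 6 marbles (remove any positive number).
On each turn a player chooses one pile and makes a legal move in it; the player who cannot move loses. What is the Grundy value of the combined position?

4

For pile A, compute g(0), g(1), … with moves {4, 5}:
k:     0  1  2  3  4  5  6  7  8
g(k):  0  0  0  0  1  1  1  1  2
So g(8) = 2.
Pile B is a plain Nim pile of size 6, so its Grundy value is 6.
The value of a disjunctive sum is the nim-sum of the parts.
Combined value = 2 XOR 6 = 4.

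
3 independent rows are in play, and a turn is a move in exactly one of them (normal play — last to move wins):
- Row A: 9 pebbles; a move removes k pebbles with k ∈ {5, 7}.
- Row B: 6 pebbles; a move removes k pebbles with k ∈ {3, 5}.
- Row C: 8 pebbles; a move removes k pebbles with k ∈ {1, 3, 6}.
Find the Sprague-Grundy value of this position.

1

Build the Grundy sequence for row A with g(k) = mex{g(k−s) : s ∈ {5, 7}, s ≤ k}:
k:     0  1  2  3  4  5  6  7  8  9
g(k):  0  0  0  0  0  1  1  1  1  1
So g(9) = 1.
For row B, compute g(0), g(1), … with moves {3, 5}:
k:     0  1  2  3  4  5  6
g(k):  0  0  0  1  1  1  2
So g(6) = 2.
Grundy values for row C (subtraction set {1, 3, 6}):
g(0) = mex{} = 0
g(1) = mex{0} = 1
g(2) = mex{1} = 0
g(3) = mex{0} = 1
g(4) = mex{1} = 0
g(5) = mex{0} = 1
g(6) = mex{0,1} = 2
g(7) = mex{0,1,2} = 3
g(8) = mex{0,1,3} = 2
So g(8) = 2.
By the Sprague-Grundy theorem, the Grundy value of a sum of independent games is the XOR of the component values.
Combined value = 1 XOR 2 XOR 2 = 1.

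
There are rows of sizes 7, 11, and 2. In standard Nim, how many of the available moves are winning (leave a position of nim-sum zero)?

Nim-sum: 7 ^ 11 ^ 2 = 14.
The overall nim-sum is X = 14. A row of size p has a winning move iff p XOR X < p (reduce it to p XOR X).
  7: 7 XOR 14 = 9 ≥ 7 — no move.
  11: 11 XOR 14 = 5 < 11 — winning move (to 5).
  2: 2 XOR 14 = 12 ≥ 2 — no move.
That gives 1 winning move.

1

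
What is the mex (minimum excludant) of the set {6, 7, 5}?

0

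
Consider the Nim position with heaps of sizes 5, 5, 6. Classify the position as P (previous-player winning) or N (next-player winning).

Nim-sum: 5 ^ 5 ^ 6 = 6.
The nim-sum is 6 ≠ 0, so this is an N-position: the player to move can win.

N-position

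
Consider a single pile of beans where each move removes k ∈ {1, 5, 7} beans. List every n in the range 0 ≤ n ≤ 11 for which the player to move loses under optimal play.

0, 2, 4, 6, 8, 10

Build the Grundy sequence with g(k) = mex{g(k−s) : s ∈ {1, 5, 7}, s ≤ k}:
g(0) = mex{} = 0
g(1) = mex{0} = 1
g(2) = mex{1} = 0
g(3) = mex{0} = 1
g(4) = mex{1} = 0
g(5) = mex{0} = 1
g(6) = mex{1} = 0
g(7) = mex{0} = 1
g(8) = mex{1} = 0
g(9) = mex{0} = 1
g(10) = mex{1} = 0
g(11) = mex{0} = 1
The P-positions (g = 0) in 0..11 are 0, 2, 4, 6, 8, 10.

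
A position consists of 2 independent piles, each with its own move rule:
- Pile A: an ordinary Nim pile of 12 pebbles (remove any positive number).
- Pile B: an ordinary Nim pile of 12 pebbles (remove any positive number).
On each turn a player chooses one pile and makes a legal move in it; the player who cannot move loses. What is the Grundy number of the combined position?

Pile A is a plain Nim pile of size 12, so its Grundy value is 12.
Pile B is a plain Nim pile of size 12, so its Grundy value is 12.
The value of a disjunctive sum is the nim-sum of the parts.
Combined value = 12 XOR 12 = 0.

0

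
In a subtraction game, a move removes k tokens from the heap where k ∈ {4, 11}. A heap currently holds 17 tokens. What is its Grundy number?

0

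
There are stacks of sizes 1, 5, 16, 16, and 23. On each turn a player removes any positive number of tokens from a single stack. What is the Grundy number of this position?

19

Nim-sum: 1 XOR 5 XOR 16 XOR 16 XOR 23 = 19.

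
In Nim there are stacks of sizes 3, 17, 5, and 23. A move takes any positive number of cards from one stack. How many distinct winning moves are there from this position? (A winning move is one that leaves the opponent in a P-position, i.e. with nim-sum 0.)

0

Write each in binary and XOR column by column:
  00011  (3)
  10001  (17)
  00101  (5)
  10111  (23)
  -----
  00000  (0)
The nim-sum is already 0, so every move leaves a nonzero nim-sum — there are no winning moves.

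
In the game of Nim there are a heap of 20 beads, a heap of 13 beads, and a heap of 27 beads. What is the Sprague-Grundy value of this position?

Compute the nim-sum pairwise:
20 XOR 13 = 25
25 XOR 27 = 2

2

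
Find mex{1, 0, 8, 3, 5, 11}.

2

The values 0, 1 are all present; 2 is the first non-negative integer missing from the set.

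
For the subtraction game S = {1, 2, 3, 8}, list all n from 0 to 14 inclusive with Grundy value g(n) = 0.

0, 4, 9, 13

Grundy values for subtraction set {1, 2, 3, 8}:
g(0) = mex{} = 0
g(1) = mex{0} = 1
g(2) = mex{0,1} = 2
g(3) = mex{0,1,2} = 3
g(4) = mex{1,2,3} = 0
g(5) = mex{0,2,3} = 1
g(6) = mex{0,1,3} = 2
g(7) = mex{0,1,2} = 3
g(8) = mex{0,1,2,3} = 4
g(9) = mex{1,2,3,4} = 0
g(10) = mex{0,2,3,4} = 1
g(11) = mex{0,1,3,4} = 2
g(12) = mex{0,1,2} = 3
g(13) = mex{1,2,3} = 0
g(14) = mex{0,2,3} = 1
The P-positions (g = 0) in 0..14 are 0, 4, 9, 13.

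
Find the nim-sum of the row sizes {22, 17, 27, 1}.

29

Nim-sum: 22 ⊕ 17 ⊕ 27 ⊕ 1 = 29.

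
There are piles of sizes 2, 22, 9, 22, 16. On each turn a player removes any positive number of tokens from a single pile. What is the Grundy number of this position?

27

Compute the nim-sum pairwise:
2 XOR 22 = 20
20 XOR 9 = 29
29 XOR 22 = 11
11 XOR 16 = 27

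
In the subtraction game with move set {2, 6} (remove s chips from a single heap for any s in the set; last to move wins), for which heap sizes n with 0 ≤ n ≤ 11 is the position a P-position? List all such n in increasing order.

Grundy values for subtraction set {2, 6}:
g(0) = mex{} = 0
g(1) = mex{} = 0
g(2) = mex{0} = 1
g(3) = mex{0} = 1
g(4) = mex{1} = 0
g(5) = mex{1} = 0
g(6) = mex{0} = 1
g(7) = mex{0} = 1
g(8) = mex{1} = 0
g(9) = mex{1} = 0
g(10) = mex{0} = 1
g(11) = mex{0} = 1
The P-positions (g = 0) in 0..11 are 0, 1, 4, 5, 8, 9.

0, 1, 4, 5, 8, 9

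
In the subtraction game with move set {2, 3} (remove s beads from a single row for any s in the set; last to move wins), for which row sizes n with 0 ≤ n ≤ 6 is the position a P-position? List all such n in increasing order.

0, 1, 5, 6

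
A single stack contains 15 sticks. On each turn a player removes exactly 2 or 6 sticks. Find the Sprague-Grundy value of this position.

Grundy values for subtraction set {2, 6}:
k:     0  1  2  3  4  5  6  7  8  9 10 11 12 13 14 15
g(k):  0  0  1  1  0  0  1  1  0  0  1  1  0  0  1  1
So g(15) = 1.

1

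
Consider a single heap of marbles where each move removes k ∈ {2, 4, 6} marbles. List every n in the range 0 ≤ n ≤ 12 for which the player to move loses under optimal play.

0, 1, 8, 9

Build the Grundy sequence with g(k) = mex{g(k−s) : s ∈ {2, 4, 6}, s ≤ k}:
g(0) = mex{} = 0
g(1) = mex{} = 0
g(2) = mex{0} = 1
g(3) = mex{0} = 1
g(4) = mex{0,1} = 2
g(5) = mex{0,1} = 2
g(6) = mex{0,1,2} = 3
g(7) = mex{0,1,2} = 3
g(8) = mex{1,2,3} = 0
g(9) = mex{1,2,3} = 0
g(10) = mex{0,2,3} = 1
g(11) = mex{0,2,3} = 1
g(12) = mex{0,1,3} = 2
The P-positions (g = 0) in 0..12 are 0, 1, 8, 9.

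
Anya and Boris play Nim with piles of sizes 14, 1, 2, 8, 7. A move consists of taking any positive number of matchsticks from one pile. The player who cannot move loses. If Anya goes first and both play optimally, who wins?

Anya wins

Compute the nim-sum pairwise:
14 XOR 1 = 15
15 XOR 2 = 13
13 XOR 8 = 5
5 XOR 7 = 2
The nim-sum is 2 ≠ 0, so this is an N-position: the player to move can win; Anya has a winning move.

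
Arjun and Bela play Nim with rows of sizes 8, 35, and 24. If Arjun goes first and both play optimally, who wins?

In binary:
  001000  (8)
  100011  (35)
  011000  (24)
  ------
  110011  (51)
The nim-sum is 51 ≠ 0, so this is an N-position: the player to move can win; Arjun has a winning move.

Arjun wins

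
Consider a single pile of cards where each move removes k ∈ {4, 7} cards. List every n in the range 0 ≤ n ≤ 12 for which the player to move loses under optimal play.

0, 1, 2, 3, 11, 12

Grundy values for subtraction set {4, 7}:
k:     0  1  2  3  4  5  6  7  8  9 10 11 12
g(k):  0  0  0  0  1  1  1  1  2  2  2  0  0
The P-positions (g = 0) in 0..12 are 0, 1, 2, 3, 11, 12.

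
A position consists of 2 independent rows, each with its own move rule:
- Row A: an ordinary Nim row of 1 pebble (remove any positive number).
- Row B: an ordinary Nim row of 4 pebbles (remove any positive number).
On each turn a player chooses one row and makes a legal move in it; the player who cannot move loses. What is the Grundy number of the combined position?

5

Row A is a plain Nim row of size 1, so its Grundy value is 1.
Row B is a plain Nim row of size 4, so its Grundy value is 4.
By the Sprague-Grundy theorem, the Grundy value of a sum of independent games is the XOR of the component values.
Combined value = 1 ⊕ 4 = 5.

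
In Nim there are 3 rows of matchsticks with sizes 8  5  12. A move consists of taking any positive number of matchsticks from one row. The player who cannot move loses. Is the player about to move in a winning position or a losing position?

Winning position

Compute the nim-sum pairwise:
8 XOR 5 = 13
13 XOR 12 = 1
The nim-sum is 1 ≠ 0, so this is an N-position: the player to move can win.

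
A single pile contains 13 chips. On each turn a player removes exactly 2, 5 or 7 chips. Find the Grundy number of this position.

0

Grundy values for subtraction set {2, 5, 7}:
k:     0  1  2  3  4  5  6  7  8  9 10 11 12 13
g(k):  0  0  1  1  0  2  1  3  2  2  0  3  1  0
So g(13) = 0.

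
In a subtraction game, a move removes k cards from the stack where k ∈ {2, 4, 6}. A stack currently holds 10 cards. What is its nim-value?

1

Build the Grundy sequence with g(k) = mex{g(k−s) : s ∈ {2, 4, 6}, s ≤ k}:
g(0) = mex{} = 0
g(1) = mex{} = 0
g(2) = mex{0} = 1
g(3) = mex{0} = 1
g(4) = mex{0,1} = 2
g(5) = mex{0,1} = 2
g(6) = mex{0,1,2} = 3
g(7) = mex{0,1,2} = 3
g(8) = mex{1,2,3} = 0
g(9) = mex{1,2,3} = 0
g(10) = mex{0,2,3} = 1
So g(10) = 1.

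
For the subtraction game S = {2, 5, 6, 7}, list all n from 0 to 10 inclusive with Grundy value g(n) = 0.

0, 1, 4

Build the Grundy sequence with g(k) = mex{g(k−s) : s ∈ {2, 5, 6, 7}, s ≤ k}:
k:     0  1  2  3  4  5  6  7  8  9 10
g(k):  0  0  1  1  0  2  1  3  2  2  3
The P-positions (g = 0) in 0..10 are 0, 1, 4.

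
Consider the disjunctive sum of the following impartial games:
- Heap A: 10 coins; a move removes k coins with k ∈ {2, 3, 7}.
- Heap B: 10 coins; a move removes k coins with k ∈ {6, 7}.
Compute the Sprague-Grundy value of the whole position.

1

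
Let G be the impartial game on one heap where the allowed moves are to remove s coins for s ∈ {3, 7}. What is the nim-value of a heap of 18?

2

Grundy values for subtraction set {3, 7}:
k:     0  1  2  3  4  5  6  7  8  9 10 11 12 13 14 15 16 17 18
g(k):  0  0  0  1  1  1  0  2  2  1  0  0  0  1  1  1  0  2  2
So g(18) = 2.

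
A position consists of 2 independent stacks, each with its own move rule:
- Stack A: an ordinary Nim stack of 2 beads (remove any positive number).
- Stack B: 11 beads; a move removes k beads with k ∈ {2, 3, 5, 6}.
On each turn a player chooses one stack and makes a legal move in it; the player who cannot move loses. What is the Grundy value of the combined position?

Stack A is a plain Nim stack of size 2, so its Grundy value is 2.
Build the Grundy sequence for stack B with g(k) = mex{g(k−s) : s ∈ {2, 3, 5, 6}, s ≤ k}:
k:     0  1  2  3  4  5  6  7  8  9 10 11
g(k):  0  0  1  1  2  2  3  3  0  0  1  1
So g(11) = 1.
The value of a disjunctive sum is the nim-sum of the parts.
Combined value = 2 XOR 1 = 3.

3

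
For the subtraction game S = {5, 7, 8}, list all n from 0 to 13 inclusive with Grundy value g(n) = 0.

0, 1, 2, 3, 4, 13

Grundy values for subtraction set {5, 7, 8}:
k:     0  1  2  3  4  5  6  7  8  9 10 11 12 13
g(k):  0  0  0  0  0  1  1  1  1  1  2  2  2  0
The P-positions (g = 0) in 0..13 are 0, 1, 2, 3, 4, 13.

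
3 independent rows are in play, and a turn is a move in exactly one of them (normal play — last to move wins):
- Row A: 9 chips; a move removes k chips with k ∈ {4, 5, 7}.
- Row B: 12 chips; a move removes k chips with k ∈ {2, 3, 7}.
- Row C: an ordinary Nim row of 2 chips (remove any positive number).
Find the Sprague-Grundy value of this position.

1

Build the Grundy sequence for row A with g(k) = mex{g(k−s) : s ∈ {4, 5, 7}, s ≤ k}:
k:     0  1  2  3  4  5  6  7  8  9
g(k):  0  0  0  0  1  1  1  1  2  2
So g(9) = 2.
Grundy values for row B (subtraction set {2, 3, 7}):
k:     0  1  2  3  4  5  6  7  8  9 10 11 12
g(k):  0  0  1  1  2  0  0  1  1  2  0  0  1
So g(12) = 1.
Row C is a plain Nim row of size 2, so its Grundy value is 2.
By the Sprague-Grundy theorem, the Grundy value of a sum of independent games is the XOR of the component values.
Combined value = 2 XOR 1 XOR 2 = 1.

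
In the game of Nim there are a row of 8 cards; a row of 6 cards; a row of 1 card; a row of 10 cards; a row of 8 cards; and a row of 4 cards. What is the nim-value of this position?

Nim-sum: 8 ^ 6 ^ 1 ^ 10 ^ 8 ^ 4 = 9.

9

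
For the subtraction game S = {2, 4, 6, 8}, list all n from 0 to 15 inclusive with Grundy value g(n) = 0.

Build the Grundy sequence with g(k) = mex{g(k−s) : s ∈ {2, 4, 6, 8}, s ≤ k}:
k:     0  1  2  3  4  5  6  7  8  9 10 11 12 13 14 15
g(k):  0  0  1  1  2  2  3  3  4  4  0  0  1  1  2  2
The P-positions (g = 0) in 0..15 are 0, 1, 10, 11.

0, 1, 10, 11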